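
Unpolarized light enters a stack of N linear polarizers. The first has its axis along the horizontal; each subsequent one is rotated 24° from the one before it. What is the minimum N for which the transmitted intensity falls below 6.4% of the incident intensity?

First polarizer halves the unpolarized light: factor 1/2.
Each further stage multiplies by cos²(24°) = 0.8346.
After N polarizers: T = 0.5·0.8346^(N−1). Require T < 0.064 ⇒ N−1 > ln(0.064/0.5)/ln(0.8346) = 11.37, so N−1 ≥ 12 and N = 13.
Check: N=13 gives T = 0.05708 < 0.064; N=12 gives T = 0.0684.

N = 13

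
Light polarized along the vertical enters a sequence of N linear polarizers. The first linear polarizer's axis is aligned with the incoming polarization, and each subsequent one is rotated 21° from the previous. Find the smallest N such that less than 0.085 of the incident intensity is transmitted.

First polarizer is aligned with the polarization: full transmission.
Each further stage multiplies by cos²(21°) = 0.8716.
After N polarizers: T = 0.8716^(N−1). Require T < 0.085 ⇒ N−1 > ln(0.085)/ln(0.8716) = 17.93, so N−1 ≥ 18 and N = 19.
Check: N=19 gives T = 0.08423 < 0.085; N=18 gives T = 0.09664.

N = 19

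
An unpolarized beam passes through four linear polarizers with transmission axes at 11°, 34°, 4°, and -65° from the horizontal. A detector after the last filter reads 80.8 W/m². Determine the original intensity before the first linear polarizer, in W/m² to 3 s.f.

Unpolarized light through the first polarizer → I₁ = ½ I₀, now polarized at 11°.
I₂ = I₁ cos²(34° − 11°) = 0.5 I₀ · cos²(23°) = 0.4237 I₀.
I₃ = I₂ cos²(4° − 34°) = 0.4237 I₀ · cos²(30°) = 0.3177 I₀.
I₄ = I₃ cos²(-65° − 4°) = 0.3177 I₀ · cos²(69°) = 0.04081 I₀.
So 80.8 W/m² = 0.04081 I₀, giving I₀ = 80.8/0.04081 = 1980 W/m².

I₀ ≈ 1980 W/m²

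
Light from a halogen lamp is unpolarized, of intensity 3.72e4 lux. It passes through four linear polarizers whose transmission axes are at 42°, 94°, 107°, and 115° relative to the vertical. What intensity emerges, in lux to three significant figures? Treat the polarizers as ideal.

Unpolarized light through the first polarizer → I₁ = 3.72e4 lux/2 = 1.86e+04 lux, polarized at 42°.
I₂ = I₁ · cos²(52°) = 1.86e+04 · 0.379 = 7050 lux.
I₃ = I₂ · cos²(13°) = 7050 · 0.9494 = 6693 lux.
I₄ = I₃ · cos²(8°) = 6693 · 0.9806 = 6564 lux.

I ≈ 6560 lux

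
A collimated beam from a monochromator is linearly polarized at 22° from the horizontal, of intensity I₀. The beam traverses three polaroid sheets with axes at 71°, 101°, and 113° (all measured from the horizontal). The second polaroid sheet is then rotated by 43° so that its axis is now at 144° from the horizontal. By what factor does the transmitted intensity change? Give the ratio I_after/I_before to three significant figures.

I_new/I_old ≈ 0.0875

Before rotation:
I₁ = I₀ cos²(71° − 22°) = I₀ cos²(49°) = 0.4304 I₀.
I₂ = I₁ cos²(101° − 71°) = 0.4304 I₀ · cos²(30°) = 0.3228 I₀.
I₃ = I₂ cos²(113° − 101°) = 0.3228 I₀ · cos²(12°) = 0.3089 I₀.
After rotation:
I₁ = I₀ cos²(71° − 22°) = I₀ cos²(49°) = 0.4304 I₀.
I₂ = I₁ cos²(144° − 71°) = 0.4304 I₀ · cos²(73°) = 0.03679 I₀.
I₃ = I₂ cos²(113° − 144°) = 0.03679 I₀ · cos²(31°) = 0.02703 I₀.
Ratio = 0.02703 / 0.3089 = 0.08752.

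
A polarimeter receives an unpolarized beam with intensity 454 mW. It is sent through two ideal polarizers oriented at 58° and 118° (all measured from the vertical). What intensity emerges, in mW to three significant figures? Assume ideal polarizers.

Unpolarized light through the first polarizer → I₁ = 454 mW/2 = 227 mW, polarized at 58°.
I₂ = I₁ · cos²(60°) = 227 · 0.25 = 56.75 mW.

I ≈ 56.8 mW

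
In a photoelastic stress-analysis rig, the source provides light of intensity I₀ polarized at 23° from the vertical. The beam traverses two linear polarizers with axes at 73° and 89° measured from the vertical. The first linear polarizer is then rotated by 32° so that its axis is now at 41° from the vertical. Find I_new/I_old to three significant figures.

I_new/I_old ≈ 1.06

Before rotation:
I₁ = I₀ cos²(73° − 23°) = I₀ cos²(50°) = 0.4132 I₀.
I₂ = I₁ cos²(89° − 73°) = 0.4132 I₀ · cos²(16°) = 0.3818 I₀.
After rotation:
I₁ = I₀ cos²(41° − 23°) = I₀ cos²(18°) = 0.9045 I₀.
I₂ = I₁ cos²(89° − 41°) = 0.9045 I₀ · cos²(48°) = 0.405 I₀.
Ratio = 0.405 / 0.3818 = 1.061.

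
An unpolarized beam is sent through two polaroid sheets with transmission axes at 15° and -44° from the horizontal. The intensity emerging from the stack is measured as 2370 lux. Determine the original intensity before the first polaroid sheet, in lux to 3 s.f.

I₀ ≈ 1.79e4 lux

Unpolarized light through the first polarizer → I₁ = ½ I₀, now polarized at 15°.
I₂ = I₁ cos²(-44° − 15°) = 0.5 I₀ · cos²(59°) = 0.1326 I₀.
So 2370 lux = 0.1326 I₀, giving I₀ = 2370/0.1326 = 1.787e+04 lux.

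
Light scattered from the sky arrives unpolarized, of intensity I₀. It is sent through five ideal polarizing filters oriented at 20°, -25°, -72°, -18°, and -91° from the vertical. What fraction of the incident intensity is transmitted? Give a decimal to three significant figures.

≈ 0.00343 I₀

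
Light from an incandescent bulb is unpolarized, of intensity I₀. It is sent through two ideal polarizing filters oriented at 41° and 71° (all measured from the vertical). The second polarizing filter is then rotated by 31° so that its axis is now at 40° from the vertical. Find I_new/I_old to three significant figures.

Before rotation:
Unpolarized light through the first polarizer → I₁ = ½ I₀, now polarized at 41°.
I₂ = I₁ cos²(71° − 41°) = 0.5 I₀ · cos²(30°) = 0.375 I₀.
After rotation:
Unpolarized light through the first polarizer → I₁ = ½ I₀, now polarized at 41°.
I₂ = I₁ cos²(40° − 41°) = 0.5 I₀ · cos²(1°) = 0.4998 I₀.
Ratio = 0.4998 / 0.375 = 1.333.

I_new/I_old ≈ 1.33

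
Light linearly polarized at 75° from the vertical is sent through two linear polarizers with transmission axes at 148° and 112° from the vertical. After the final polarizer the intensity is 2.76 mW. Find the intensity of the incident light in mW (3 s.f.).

I₀ ≈ 49.3 mW

By Malus's law, I₁ = I₀ cos²(148° − 75°) = I₀ cos²(73°) = 0.08548 I₀.
I₂ = I₁ cos²(112° − 148°) = 0.08548 I₀ · cos²(36°) = 0.05595 I₀.
So 2.76 mW = 0.05595 I₀, giving I₀ = 2.76/0.05595 = 49.33 mW.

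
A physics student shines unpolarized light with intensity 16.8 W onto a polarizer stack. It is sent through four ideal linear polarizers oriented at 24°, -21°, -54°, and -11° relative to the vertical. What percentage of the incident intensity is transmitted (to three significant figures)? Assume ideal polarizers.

≈ 9.41%

Unpolarized light through the first polarizer → I₁ = 16.8 W/2 = 8.4 W, polarized at 24°.
I₂ = I₁ · cos²(45°) = 8.4 · 0.5 = 4.2 W.
I₃ = I₂ · cos²(33°) = 4.2 · 0.7034 = 2.954 W.
I₄ = I₃ · cos²(43°) = 2.954 · 0.5349 = 1.58 W.
That is 9.405% of the incident intensity.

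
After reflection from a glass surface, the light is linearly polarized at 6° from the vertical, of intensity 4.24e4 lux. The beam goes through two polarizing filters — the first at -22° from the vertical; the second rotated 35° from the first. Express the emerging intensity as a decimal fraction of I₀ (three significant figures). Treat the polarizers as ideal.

I₁ = 4.24e4 lux · cos²(28°) = 3.305e+04 lux.
I₂ = I₁ · cos²(35°) = 3.305e+04 · 0.671 = 2.218e+04 lux.
Transmitted fraction = 0.5231.

I/I₀ ≈ 0.523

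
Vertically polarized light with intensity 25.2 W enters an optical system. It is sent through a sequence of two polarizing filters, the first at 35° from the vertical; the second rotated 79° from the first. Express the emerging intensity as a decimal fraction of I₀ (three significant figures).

I₁ = 25.2 W · cos²(35°) = 16.91 W.
I₂ = I₁ · cos²(79°) = 16.91 · 0.03641 = 0.6156 W.
Transmitted fraction = 0.02443.

I/I₀ ≈ 0.0244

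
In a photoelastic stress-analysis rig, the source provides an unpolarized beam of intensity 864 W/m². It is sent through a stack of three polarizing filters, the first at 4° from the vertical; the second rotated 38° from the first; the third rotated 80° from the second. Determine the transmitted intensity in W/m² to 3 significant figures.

I ≈ 8.09 W/m²

Unpolarized light through the first polarizer → I₁ = 864 W/m²/2 = 432 W/m², polarized at 4°.
I₂ = I₁ · cos²(38°) = 432 · 0.621 = 268.3 W/m².
I₃ = I₂ · cos²(80°) = 268.3 · 0.03015 = 8.089 W/m².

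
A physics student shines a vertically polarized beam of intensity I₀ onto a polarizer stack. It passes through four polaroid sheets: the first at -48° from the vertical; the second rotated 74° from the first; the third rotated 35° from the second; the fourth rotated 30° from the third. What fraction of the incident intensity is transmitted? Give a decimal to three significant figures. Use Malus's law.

By Malus's law, I₁ = I₀ cos²(-48° − 0°) = I₀ cos²(48°) = 0.4477 I₀.
I₂ = I₁ cos²(74°) = 0.4477 · 0.07598 I₀ = 0.03402 I₀.
I₃ = I₂ cos²(35°) = 0.03402 · 0.671 I₀ = 0.02283 I₀.
I₄ = I₃ cos²(30°) = 0.02283 · 0.75 I₀ = 0.01712 I₀.
Transmitted fraction = 0.01712.

≈ 0.0171 I₀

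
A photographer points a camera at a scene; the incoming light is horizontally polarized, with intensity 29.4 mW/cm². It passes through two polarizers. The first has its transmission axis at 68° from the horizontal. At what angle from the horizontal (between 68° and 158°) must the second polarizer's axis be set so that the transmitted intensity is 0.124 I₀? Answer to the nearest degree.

By Malus's law, I₁ = I₀ cos²(68° − 0°) = I₀ cos²(68°) = 0.1403 I₀.
Need I₂/I₀ = 0.124, so cos²(θ − 68°) = 0.124 / 0.1403 = 0.8836.
θ − 68° = arccos(√0.8836) = 19.9°, giving θ ≈ 68 + 19.9 = 87.9°.

θ ≈ 88°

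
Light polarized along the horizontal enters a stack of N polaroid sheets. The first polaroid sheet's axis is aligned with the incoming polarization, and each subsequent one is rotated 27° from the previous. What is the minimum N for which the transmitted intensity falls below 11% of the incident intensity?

First polarizer is aligned with the polarization: full transmission.
Each further stage multiplies by cos²(27°) = 0.7939.
After N polarizers: T = 0.7939^(N−1). Require T < 0.11 ⇒ N−1 > ln(0.11)/ln(0.7939) = 9.56, so N−1 ≥ 10 and N = 11.
Check: N=11 gives T = 0.09945 < 0.11; N=10 gives T = 0.1253.

N = 11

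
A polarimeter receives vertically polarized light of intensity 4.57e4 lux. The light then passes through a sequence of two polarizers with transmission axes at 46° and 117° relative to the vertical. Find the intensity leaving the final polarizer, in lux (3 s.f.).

I₁ = 4.57e4 lux · cos²(46°) = 2.205e+04 lux.
I₂ = I₁ · cos²(71°) = 2.205e+04 · 0.106 = 2337 lux.

I ≈ 2340 lux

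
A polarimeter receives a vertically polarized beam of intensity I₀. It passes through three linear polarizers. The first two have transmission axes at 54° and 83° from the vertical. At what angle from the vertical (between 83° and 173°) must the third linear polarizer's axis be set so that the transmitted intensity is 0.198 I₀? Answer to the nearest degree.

I₁ = I₀ cos²(54° − 0°) = I₀ cos²(54°) = 0.3455 I₀.
I₂ = I₁ cos²(83° − 54°) = 0.3455 I₀ · cos²(29°) = 0.2643 I₀.
Need I₃/I₀ = 0.198, so cos²(θ − 83°) = 0.198 / 0.2643 = 0.7492.
θ − 83° = arccos(√0.7492) = 30.1°, giving θ ≈ 83 + 30.1 = 113.1°.

θ ≈ 113°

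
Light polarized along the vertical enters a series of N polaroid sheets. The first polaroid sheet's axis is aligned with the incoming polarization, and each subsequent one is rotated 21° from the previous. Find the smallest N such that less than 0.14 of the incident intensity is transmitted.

N = 16

First polarizer is aligned with the polarization: full transmission.
Each further stage multiplies by cos²(21°) = 0.8716.
After N polarizers: T = 0.8716^(N−1). Require T < 0.14 ⇒ N−1 > ln(0.14)/ln(0.8716) = 14.30, so N−1 ≥ 15 and N = 16.
Check: N=16 gives T = 0.1272 < 0.14; N=15 gives T = 0.146.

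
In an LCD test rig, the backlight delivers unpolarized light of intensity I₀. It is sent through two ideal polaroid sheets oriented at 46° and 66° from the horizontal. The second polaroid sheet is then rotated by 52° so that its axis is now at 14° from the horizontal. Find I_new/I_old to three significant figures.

I_new/I_old ≈ 0.814

Before rotation:
Unpolarized light through the first polarizer → I₁ = ½ I₀, now polarized at 46°.
I₂ = I₁ cos²(66° − 46°) = 0.5 I₀ · cos²(20°) = 0.4415 I₀.
After rotation:
Unpolarized light through the first polarizer → I₁ = ½ I₀, now polarized at 46°.
I₂ = I₁ cos²(14° − 46°) = 0.5 I₀ · cos²(32°) = 0.3596 I₀.
Ratio = 0.3596 / 0.4415 = 0.8145.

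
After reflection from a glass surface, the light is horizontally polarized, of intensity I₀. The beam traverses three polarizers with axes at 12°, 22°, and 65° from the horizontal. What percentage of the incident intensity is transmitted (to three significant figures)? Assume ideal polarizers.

I₁ = I₀ cos²(12° − 0°) = I₀ cos²(12°) = 0.9568 I₀.
I₂ = I₁ cos²(22° − 12°) = 0.9568 I₀ · cos²(10°) = 0.9279 I₀.
I₃ = I₂ cos²(65° − 22°) = 0.9279 I₀ · cos²(43°) = 0.4963 I₀.
That is 49.63% of the incident intensity.

≈ 49.6%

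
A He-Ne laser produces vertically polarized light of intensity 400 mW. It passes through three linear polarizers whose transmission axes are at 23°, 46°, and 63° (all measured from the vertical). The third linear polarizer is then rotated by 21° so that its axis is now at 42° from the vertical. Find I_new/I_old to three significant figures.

Before rotation:
By Malus's law, I₁ = I₀ cos²(23° − 0°) = I₀ cos²(23°) = 0.8473 I₀.
I₂ = I₁ cos²(46° − 23°) = 0.8473 I₀ · cos²(23°) = 0.718 I₀.
I₃ = I₂ cos²(63° − 46°) = 0.718 I₀ · cos²(17°) = 0.6566 I₀.
After rotation:
I₁ = I₀ cos²(23° − 0°) = I₀ cos²(23°) = 0.8473 I₀.
I₂ = I₁ cos²(46° − 23°) = 0.8473 I₀ · cos²(23°) = 0.718 I₀.
I₃ = I₂ cos²(42° − 46°) = 0.718 I₀ · cos²(4°) = 0.7145 I₀.
Ratio = 0.7145 / 0.6566 = 1.088.

I_new/I_old ≈ 1.09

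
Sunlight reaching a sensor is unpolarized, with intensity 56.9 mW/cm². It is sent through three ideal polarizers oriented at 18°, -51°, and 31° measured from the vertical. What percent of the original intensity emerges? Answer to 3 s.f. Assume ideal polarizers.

≈ 0.124%

Unpolarized light through the first polarizer → I₁ = 56.9 mW/cm²/2 = 28.45 mW/cm², polarized at 18°.
I₂ = I₁ · cos²(69°) = 28.45 · 0.1284 = 3.654 mW/cm².
I₃ = I₂ · cos²(82°) = 3.654 · 0.01937 = 0.07077 mW/cm².
That is 0.1244% of the incident intensity.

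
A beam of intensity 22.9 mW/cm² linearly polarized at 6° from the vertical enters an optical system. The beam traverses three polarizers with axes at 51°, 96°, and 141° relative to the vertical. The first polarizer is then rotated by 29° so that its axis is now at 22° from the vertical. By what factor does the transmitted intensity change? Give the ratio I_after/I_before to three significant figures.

Before rotation:
By Malus's law, I₁ = I₀ cos²(51° − 6°) = I₀ cos²(45°) = 0.5 I₀.
I₂ = I₁ cos²(96° − 51°) = 0.5 I₀ · cos²(45°) = 0.25 I₀.
I₃ = I₂ cos²(141° − 96°) = 0.25 I₀ · cos²(45°) = 0.125 I₀.
After rotation:
I₁ = I₀ cos²(22° − 6°) = I₀ cos²(16°) = 0.924 I₀.
I₂ = I₁ cos²(96° − 22°) = 0.924 I₀ · cos²(74°) = 0.0702 I₀.
I₃ = I₂ cos²(141° − 96°) = 0.0702 I₀ · cos²(45°) = 0.0351 I₀.
Ratio = 0.0351 / 0.125 = 0.2808.

I_new/I_old ≈ 0.281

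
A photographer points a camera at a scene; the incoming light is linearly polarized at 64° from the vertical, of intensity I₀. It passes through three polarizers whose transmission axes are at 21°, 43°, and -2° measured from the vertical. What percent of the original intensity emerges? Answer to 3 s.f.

≈ 23.0%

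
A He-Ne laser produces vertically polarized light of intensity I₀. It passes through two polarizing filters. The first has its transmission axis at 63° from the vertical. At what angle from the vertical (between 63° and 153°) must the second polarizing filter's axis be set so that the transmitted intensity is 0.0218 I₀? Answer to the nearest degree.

I₁ = I₀ cos²(63° − 0°) = I₀ cos²(63°) = 0.2061 I₀.
Need I₂/I₀ = 0.0218, so cos²(θ − 63°) = 0.0218 / 0.2061 = 0.1058.
θ − 63° = arccos(√0.1058) = 71.0°, giving θ ≈ 63 + 71.0 = 134.0°.

θ ≈ 134°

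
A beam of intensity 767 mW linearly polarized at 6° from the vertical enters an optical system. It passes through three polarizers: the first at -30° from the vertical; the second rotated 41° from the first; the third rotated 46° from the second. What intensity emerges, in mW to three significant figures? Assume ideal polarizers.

I₁ = 767 mW · cos²(36°) = 502 mW.
I₂ = I₁ · cos²(41°) = 502 · 0.5696 = 285.9 mW.
I₃ = I₂ · cos²(46°) = 285.9 · 0.4826 = 138 mW.

I ≈ 138 mW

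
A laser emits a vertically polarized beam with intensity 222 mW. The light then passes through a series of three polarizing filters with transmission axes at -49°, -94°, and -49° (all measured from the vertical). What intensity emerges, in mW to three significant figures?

I ≈ 23.9 mW

I₁ = 222 mW · cos²(49°) = 95.55 mW.
I₂ = I₁ · cos²(45°) = 95.55 · 0.5 = 47.78 mW.
I₃ = I₂ · cos²(45°) = 47.78 · 0.5 = 23.89 mW.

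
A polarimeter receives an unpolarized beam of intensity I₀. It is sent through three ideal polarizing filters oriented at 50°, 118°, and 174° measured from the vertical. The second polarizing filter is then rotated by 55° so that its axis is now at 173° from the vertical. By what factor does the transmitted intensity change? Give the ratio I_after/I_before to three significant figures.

Before rotation:
Unpolarized light through the first polarizer → I₁ = ½ I₀, now polarized at 50°.
I₂ = I₁ cos²(118° − 50°) = 0.5 I₀ · cos²(68°) = 0.07017 I₀.
I₃ = I₂ cos²(174° − 118°) = 0.07017 I₀ · cos²(56°) = 0.02194 I₀.
After rotation:
Unpolarized light through the first polarizer → I₁ = ½ I₀, now polarized at 50°.
Angle between axes 1 and 2: 57°. I₂ = 0.5 I₀ · cos²(57°) = 0.1483 I₀.
I₃ = I₂ cos²(174° − 173°) = 0.1483 I₀ · cos²(1°) = 0.1483 I₀.
Ratio = 0.1483 / 0.02194 = 6.758.

I_new/I_old ≈ 6.76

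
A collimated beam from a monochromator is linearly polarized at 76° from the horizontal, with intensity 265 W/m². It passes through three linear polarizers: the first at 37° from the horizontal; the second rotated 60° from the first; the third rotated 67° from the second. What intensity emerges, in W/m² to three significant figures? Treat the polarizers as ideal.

By Malus's law, I₁ = 265 W/m² · cos²(39°) = 160 W/m².
I₂ = I₁ · cos²(60°) = 160 · 0.25 = 40.01 W/m².
I₃ = I₂ · cos²(67°) = 40.01 · 0.1527 = 6.109 W/m².

I ≈ 6.11 W/m²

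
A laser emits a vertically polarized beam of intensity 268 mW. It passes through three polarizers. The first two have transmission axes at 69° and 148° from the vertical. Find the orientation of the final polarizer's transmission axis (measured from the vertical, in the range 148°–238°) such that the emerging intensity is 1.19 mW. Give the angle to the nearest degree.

θ ≈ 161°

By Malus's law, I₁ = I₀ cos²(69° − 0°) = I₀ cos²(69°) = 0.1284 I₀.
I₂ = I₁ cos²(148° − 69°) = 0.1284 I₀ · cos²(79°) = 0.004676 I₀.
Target fraction: 1.19 / 268 mW = 0.00444 of I₀.
Need I₃/I₀ = 0.00444, so cos²(θ − 148°) = 0.00444 / 0.004676 = 0.9496.
θ − 148° = arccos(√0.9496) = 13.0°, giving θ ≈ 148 + 13.0 = 161.0°.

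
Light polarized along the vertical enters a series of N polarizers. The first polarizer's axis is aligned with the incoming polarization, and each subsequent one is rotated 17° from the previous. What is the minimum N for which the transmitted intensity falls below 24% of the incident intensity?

N = 17

First polarizer is aligned with the polarization: full transmission.
Each further stage multiplies by cos²(17°) = 0.9145.
After N polarizers: T = 0.9145^(N−1). Require T < 0.24 ⇒ N−1 > ln(0.24)/ln(0.9145) = 15.97, so N−1 ≥ 16 and N = 17.
Check: N=17 gives T = 0.2394 < 0.24; N=16 gives T = 0.2618.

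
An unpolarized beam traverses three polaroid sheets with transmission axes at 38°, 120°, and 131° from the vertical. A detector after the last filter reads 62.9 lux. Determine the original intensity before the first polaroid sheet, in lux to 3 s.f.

I₀ ≈ 6740 lux

Unpolarized light through the first polarizer → I₁ = ½ I₀, now polarized at 38°.
I₂ = I₁ cos²(120° − 38°) = 0.5 I₀ · cos²(82°) = 0.009685 I₀.
I₃ = I₂ cos²(131° − 120°) = 0.009685 I₀ · cos²(11°) = 0.009332 I₀.
So 62.9 lux = 0.009332 I₀, giving I₀ = 62.9/0.009332 = 6740 lux.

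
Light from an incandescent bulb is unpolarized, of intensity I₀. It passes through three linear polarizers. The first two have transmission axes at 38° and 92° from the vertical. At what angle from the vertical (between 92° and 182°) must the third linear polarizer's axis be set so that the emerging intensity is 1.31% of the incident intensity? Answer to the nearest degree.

Unpolarized light through the first polarizer → I₁ = ½ I₀, now polarized at 38°.
I₂ = I₁ cos²(92° − 38°) = 0.5 I₀ · cos²(54°) = 0.1727 I₀.
Need I₃/I₀ = 0.0131, so cos²(θ − 92°) = 0.0131 / 0.1727 = 0.07583.
θ − 92° = arccos(√0.07583) = 74.0°, giving θ ≈ 92 + 74.0 = 166.0°.

θ ≈ 166°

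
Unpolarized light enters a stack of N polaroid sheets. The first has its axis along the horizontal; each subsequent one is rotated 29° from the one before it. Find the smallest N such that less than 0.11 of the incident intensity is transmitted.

First polarizer halves the unpolarized light: factor 1/2.
Each further stage multiplies by cos²(29°) = 0.765.
After N polarizers: T = 0.5·0.765^(N−1). Require T < 0.11 ⇒ N−1 > ln(0.11/0.5)/ln(0.765) = 5.65, so N−1 ≥ 6 and N = 7.
Check: N=7 gives T = 0.1002 < 0.11; N=6 gives T = 0.131.

N = 7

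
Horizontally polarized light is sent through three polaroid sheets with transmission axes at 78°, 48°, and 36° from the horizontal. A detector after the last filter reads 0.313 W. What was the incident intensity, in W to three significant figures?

I₀ ≈ 10.1 W

By Malus's law, I₁ = I₀ cos²(78° − 0°) = I₀ cos²(78°) = 0.04323 I₀.
I₂ = I₁ cos²(48° − 78°) = 0.04323 I₀ · cos²(30°) = 0.03242 I₀.
I₃ = I₂ cos²(36° − 48°) = 0.03242 I₀ · cos²(12°) = 0.03102 I₀.
So 0.313 W = 0.03102 I₀, giving I₀ = 0.313/0.03102 = 10.09 W.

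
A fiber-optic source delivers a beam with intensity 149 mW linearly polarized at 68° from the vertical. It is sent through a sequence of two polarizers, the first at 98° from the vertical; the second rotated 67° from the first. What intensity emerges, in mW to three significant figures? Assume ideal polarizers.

I₁ = 149 mW · cos²(30°) = 111.8 mW.
I₂ = I₁ · cos²(67°) = 111.8 · 0.1527 = 17.06 mW.

I ≈ 17.1 mW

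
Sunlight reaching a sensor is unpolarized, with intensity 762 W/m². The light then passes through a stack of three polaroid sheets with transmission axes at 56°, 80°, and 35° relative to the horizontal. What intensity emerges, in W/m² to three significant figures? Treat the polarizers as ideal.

Unpolarized light through the first polarizer → I₁ = 762 W/m²/2 = 381 W/m², polarized at 56°.
I₂ = I₁ · cos²(24°) = 381 · 0.8346 = 318 W/m².
I₃ = I₂ · cos²(45°) = 318 · 0.5 = 159 W/m².

I ≈ 159 W/m²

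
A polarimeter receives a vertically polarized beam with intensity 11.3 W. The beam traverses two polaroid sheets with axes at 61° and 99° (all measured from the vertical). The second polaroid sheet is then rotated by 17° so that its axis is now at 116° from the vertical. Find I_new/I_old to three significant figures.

Before rotation:
I₁ = I₀ cos²(61° − 0°) = I₀ cos²(61°) = 0.235 I₀.
I₂ = I₁ cos²(99° − 61°) = 0.235 I₀ · cos²(38°) = 0.146 I₀.
After rotation:
I₁ = I₀ cos²(61° − 0°) = I₀ cos²(61°) = 0.235 I₀.
I₂ = I₁ cos²(116° − 61°) = 0.235 I₀ · cos²(55°) = 0.07733 I₀.
Ratio = 0.07733 / 0.146 = 0.5298.

I_new/I_old ≈ 0.530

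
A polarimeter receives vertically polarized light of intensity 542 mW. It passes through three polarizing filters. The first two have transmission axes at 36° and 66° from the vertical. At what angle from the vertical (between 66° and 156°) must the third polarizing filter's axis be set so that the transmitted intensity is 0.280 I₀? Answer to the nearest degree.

I₁ = I₀ cos²(36° − 0°) = I₀ cos²(36°) = 0.6545 I₀.
I₂ = I₁ cos²(66° − 36°) = 0.6545 I₀ · cos²(30°) = 0.4909 I₀.
Need I₃/I₀ = 0.28, so cos²(θ − 66°) = 0.28 / 0.4909 = 0.5704.
θ − 66° = arccos(√0.5704) = 41.0°, giving θ ≈ 66 + 41.0 = 107.0°.

θ ≈ 107°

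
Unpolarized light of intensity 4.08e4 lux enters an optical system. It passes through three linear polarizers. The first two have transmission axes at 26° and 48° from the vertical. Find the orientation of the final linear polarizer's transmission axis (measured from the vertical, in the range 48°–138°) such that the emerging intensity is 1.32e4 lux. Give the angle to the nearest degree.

Unpolarized light through the first polarizer → I₁ = ½ I₀, now polarized at 26°.
I₂ = I₁ cos²(48° − 26°) = 0.5 I₀ · cos²(22°) = 0.4298 I₀.
Target fraction: 1.32e4 / 4.08e4 lux = 0.3235 of I₀.
Need I₃/I₀ = 0.3235, so cos²(θ − 48°) = 0.3235 / 0.4298 = 0.7527.
θ − 48° = arccos(√0.7527) = 29.8°, giving θ ≈ 48 + 29.8 = 77.8°.

θ ≈ 78°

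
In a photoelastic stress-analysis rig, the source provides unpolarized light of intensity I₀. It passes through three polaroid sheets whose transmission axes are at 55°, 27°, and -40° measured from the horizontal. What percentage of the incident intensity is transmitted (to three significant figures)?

Unpolarized light through the first polarizer → I₁ = ½ I₀, now polarized at 55°.
I₂ = I₁ cos²(27° − 55°) = 0.5 I₀ · cos²(28°) = 0.3898 I₀.
I₃ = I₂ cos²(-40° − 27°) = 0.3898 I₀ · cos²(67°) = 0.05951 I₀.
That is 5.951% of the incident intensity.

≈ 5.95%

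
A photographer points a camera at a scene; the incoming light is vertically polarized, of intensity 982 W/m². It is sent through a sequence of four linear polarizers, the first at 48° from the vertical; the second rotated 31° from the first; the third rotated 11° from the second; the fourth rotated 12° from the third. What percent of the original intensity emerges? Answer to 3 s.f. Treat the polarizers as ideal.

I₁ = 982 W/m² · cos²(48°) = 439.7 W/m².
I₂ = I₁ · cos²(31°) = 439.7 · 0.7347 = 323 W/m².
I₃ = I₂ · cos²(11°) = 323 · 0.9636 = 311.3 W/m².
I₄ = I₃ · cos²(12°) = 311.3 · 0.9568 = 297.8 W/m².
That is 30.33% of the incident intensity.

≈ 30.3%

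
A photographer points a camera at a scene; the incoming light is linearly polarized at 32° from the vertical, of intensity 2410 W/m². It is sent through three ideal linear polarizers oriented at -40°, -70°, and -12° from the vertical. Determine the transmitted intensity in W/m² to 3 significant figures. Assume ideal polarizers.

I₁ = 2410 W/m² · cos²(72°) = 230.1 W/m².
I₂ = I₁ · cos²(30°) = 230.1 · 0.75 = 172.6 W/m².
I₃ = I₂ · cos²(58°) = 172.6 · 0.2808 = 48.47 W/m².

I ≈ 48.5 W/m²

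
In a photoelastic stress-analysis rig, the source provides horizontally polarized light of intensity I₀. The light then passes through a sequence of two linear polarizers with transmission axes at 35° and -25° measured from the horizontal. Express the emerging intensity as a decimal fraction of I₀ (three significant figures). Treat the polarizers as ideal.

By Malus's law, I₁ = I₀ cos²(35° − 0°) = I₀ cos²(35°) = 0.671 I₀.
I₂ = I₁ cos²(-25° − 35°) = 0.671 I₀ · cos²(60°) = 0.1678 I₀.
Transmitted fraction = 0.1678.

≈ 0.168 I₀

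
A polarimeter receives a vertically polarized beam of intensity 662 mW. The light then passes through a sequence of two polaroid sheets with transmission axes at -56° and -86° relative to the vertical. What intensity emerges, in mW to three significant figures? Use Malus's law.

By Malus's law, I₁ = 662 mW · cos²(56°) = 207 mW.
I₂ = I₁ · cos²(30°) = 207 · 0.75 = 155.3 mW.

I ≈ 155 mW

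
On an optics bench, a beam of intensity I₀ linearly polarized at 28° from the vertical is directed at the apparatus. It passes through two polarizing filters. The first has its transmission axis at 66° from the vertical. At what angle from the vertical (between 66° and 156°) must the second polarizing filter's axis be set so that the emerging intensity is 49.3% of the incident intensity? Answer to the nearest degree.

θ ≈ 93°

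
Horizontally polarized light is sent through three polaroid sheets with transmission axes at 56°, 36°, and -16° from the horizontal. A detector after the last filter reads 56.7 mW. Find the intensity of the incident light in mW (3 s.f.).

I₀ ≈ 542 mW

By Malus's law, I₁ = I₀ cos²(56° − 0°) = I₀ cos²(56°) = 0.3127 I₀.
I₂ = I₁ cos²(36° − 56°) = 0.3127 I₀ · cos²(20°) = 0.2761 I₀.
I₃ = I₂ cos²(-16° − 36°) = 0.2761 I₀ · cos²(52°) = 0.1047 I₀.
So 56.7 mW = 0.1047 I₀, giving I₀ = 56.7/0.1047 = 541.8 mW.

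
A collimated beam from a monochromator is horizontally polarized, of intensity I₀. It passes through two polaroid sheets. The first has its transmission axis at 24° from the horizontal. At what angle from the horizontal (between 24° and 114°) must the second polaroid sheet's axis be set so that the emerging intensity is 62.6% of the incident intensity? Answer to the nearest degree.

θ ≈ 54°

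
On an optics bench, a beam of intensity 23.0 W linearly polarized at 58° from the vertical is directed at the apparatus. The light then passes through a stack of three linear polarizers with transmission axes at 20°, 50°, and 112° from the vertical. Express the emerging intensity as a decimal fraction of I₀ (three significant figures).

I₁ = 23.0 W · cos²(38°) = 14.28 W.
I₂ = I₁ · cos²(30°) = 14.28 · 0.75 = 10.71 W.
I₃ = I₂ · cos²(62°) = 10.71 · 0.2204 = 2.361 W.
Transmitted fraction = 0.1026.

I/I₀ ≈ 0.103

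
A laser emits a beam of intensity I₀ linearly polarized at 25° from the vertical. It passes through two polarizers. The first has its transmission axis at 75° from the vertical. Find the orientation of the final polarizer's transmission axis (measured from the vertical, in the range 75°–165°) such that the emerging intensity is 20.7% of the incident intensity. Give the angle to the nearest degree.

θ ≈ 120°

By Malus's law, I₁ = I₀ cos²(75° − 25°) = I₀ cos²(50°) = 0.4132 I₀.
Need I₂/I₀ = 0.207, so cos²(θ − 75°) = 0.207 / 0.4132 = 0.501.
θ − 75° = arccos(√0.501) = 44.9°, giving θ ≈ 75 + 44.9 = 119.9°.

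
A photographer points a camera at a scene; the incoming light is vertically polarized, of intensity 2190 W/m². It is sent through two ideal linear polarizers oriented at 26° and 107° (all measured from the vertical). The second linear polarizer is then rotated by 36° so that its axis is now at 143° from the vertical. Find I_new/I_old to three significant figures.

Before rotation:
I₁ = I₀ cos²(26° − 0°) = I₀ cos²(26°) = 0.8078 I₀.
I₂ = I₁ cos²(107° − 26°) = 0.8078 I₀ · cos²(81°) = 0.01977 I₀.
After rotation:
I₁ = I₀ cos²(26° − 0°) = I₀ cos²(26°) = 0.8078 I₀.
Angle between axes 1 and 2: 63°. I₂ = 0.8078 I₀ · cos²(63°) = 0.1665 I₀.
Ratio = 0.1665 / 0.01977 = 8.422.

I_new/I_old ≈ 8.42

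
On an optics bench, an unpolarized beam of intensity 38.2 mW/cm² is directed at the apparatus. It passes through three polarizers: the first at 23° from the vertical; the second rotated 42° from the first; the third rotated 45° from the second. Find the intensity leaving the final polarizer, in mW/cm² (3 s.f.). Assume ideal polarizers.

I ≈ 5.27 mW/cm²

Unpolarized light through the first polarizer → I₁ = 38.2 mW/cm²/2 = 19.1 mW/cm², polarized at 23°.
I₂ = I₁ · cos²(42°) = 19.1 · 0.5523 = 10.55 mW/cm².
I₃ = I₂ · cos²(45°) = 10.55 · 0.5 = 5.274 mW/cm².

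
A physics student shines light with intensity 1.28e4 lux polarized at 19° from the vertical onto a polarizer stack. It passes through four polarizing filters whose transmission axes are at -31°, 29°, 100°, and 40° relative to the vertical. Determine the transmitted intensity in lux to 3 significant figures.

I₁ = 1.28e4 lux · cos²(50°) = 5289 lux.
I₂ = I₁ · cos²(60°) = 5289 · 0.25 = 1322 lux.
I₃ = I₂ · cos²(71°) = 1322 · 0.106 = 140.1 lux.
I₄ = I₃ · cos²(60°) = 140.1 · 0.25 = 35.04 lux.

I ≈ 35.0 lux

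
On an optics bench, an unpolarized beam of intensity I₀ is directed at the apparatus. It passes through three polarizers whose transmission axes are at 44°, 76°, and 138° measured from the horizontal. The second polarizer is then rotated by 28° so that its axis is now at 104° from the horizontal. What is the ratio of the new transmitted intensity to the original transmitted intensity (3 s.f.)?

Before rotation:
Unpolarized light through the first polarizer → I₁ = ½ I₀, now polarized at 44°.
I₂ = I₁ cos²(76° − 44°) = 0.5 I₀ · cos²(32°) = 0.3596 I₀.
I₃ = I₂ cos²(138° − 76°) = 0.3596 I₀ · cos²(62°) = 0.07926 I₀.
After rotation:
Unpolarized light through the first polarizer → I₁ = ½ I₀, now polarized at 44°.
I₂ = I₁ cos²(104° − 44°) = 0.5 I₀ · cos²(60°) = 0.125 I₀.
I₃ = I₂ cos²(138° − 104°) = 0.125 I₀ · cos²(34°) = 0.08591 I₀.
Ratio = 0.08591 / 0.07926 = 1.084.

I_new/I_old ≈ 1.08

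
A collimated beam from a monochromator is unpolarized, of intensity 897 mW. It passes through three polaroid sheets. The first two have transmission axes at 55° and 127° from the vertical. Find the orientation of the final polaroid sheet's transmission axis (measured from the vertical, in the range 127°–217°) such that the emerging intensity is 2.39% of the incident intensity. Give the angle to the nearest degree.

θ ≈ 172°

Unpolarized light through the first polarizer → I₁ = ½ I₀, now polarized at 55°.
I₂ = I₁ cos²(127° − 55°) = 0.5 I₀ · cos²(72°) = 0.04775 I₀.
Need I₃/I₀ = 0.0239, so cos²(θ − 127°) = 0.0239 / 0.04775 = 0.5006.
θ − 127° = arccos(√0.5006) = 45.0°, giving θ ≈ 127 + 45.0 = 172.0°.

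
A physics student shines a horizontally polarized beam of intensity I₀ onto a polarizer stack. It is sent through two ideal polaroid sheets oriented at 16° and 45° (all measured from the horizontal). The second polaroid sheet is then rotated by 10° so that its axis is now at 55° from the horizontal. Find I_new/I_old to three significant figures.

I_new/I_old ≈ 0.790

Before rotation:
I₁ = I₀ cos²(16° − 0°) = I₀ cos²(16°) = 0.924 I₀.
I₂ = I₁ cos²(45° − 16°) = 0.924 I₀ · cos²(29°) = 0.7068 I₀.
After rotation:
I₁ = I₀ cos²(16° − 0°) = I₀ cos²(16°) = 0.924 I₀.
I₂ = I₁ cos²(55° − 16°) = 0.924 I₀ · cos²(39°) = 0.5581 I₀.
Ratio = 0.5581 / 0.7068 = 0.7895.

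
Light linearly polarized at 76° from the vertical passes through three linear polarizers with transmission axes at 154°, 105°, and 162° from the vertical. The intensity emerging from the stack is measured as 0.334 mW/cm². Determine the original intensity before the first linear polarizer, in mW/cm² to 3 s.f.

I₁ = I₀ cos²(154° − 76°) = I₀ cos²(78°) = 0.04323 I₀.
I₂ = I₁ cos²(105° − 154°) = 0.04323 I₀ · cos²(49°) = 0.01861 I₀.
I₃ = I₂ cos²(162° − 105°) = 0.01861 I₀ · cos²(57°) = 0.005519 I₀.
So 0.334 mW/cm² = 0.005519 I₀, giving I₀ = 0.334/0.005519 = 60.52 mW/cm².

I₀ ≈ 60.5 mW/cm²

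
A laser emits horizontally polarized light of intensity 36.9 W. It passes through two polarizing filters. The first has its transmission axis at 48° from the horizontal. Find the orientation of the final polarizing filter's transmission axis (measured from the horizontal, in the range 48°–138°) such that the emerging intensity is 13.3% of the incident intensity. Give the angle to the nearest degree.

θ ≈ 105°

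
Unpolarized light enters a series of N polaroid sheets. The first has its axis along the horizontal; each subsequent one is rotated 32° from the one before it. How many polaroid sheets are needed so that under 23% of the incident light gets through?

N = 4

First polarizer halves the unpolarized light: factor 1/2.
Each further stage multiplies by cos²(32°) = 0.7192.
After N polarizers: T = 0.5·0.7192^(N−1). Require T < 0.23 ⇒ N−1 > ln(0.23/0.5)/ln(0.7192) = 2.36, so N−1 ≥ 3 and N = 4.
Check: N=4 gives T = 0.186 < 0.23; N=3 gives T = 0.2586.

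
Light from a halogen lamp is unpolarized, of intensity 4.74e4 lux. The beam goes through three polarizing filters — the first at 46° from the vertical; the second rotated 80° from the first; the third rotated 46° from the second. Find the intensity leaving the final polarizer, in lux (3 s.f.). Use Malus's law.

I ≈ 345 lux

Unpolarized light through the first polarizer → I₁ = 4.74e4 lux/2 = 2.37e+04 lux, polarized at 46°.
I₂ = I₁ · cos²(80°) = 2.37e+04 · 0.03015 = 714.6 lux.
I₃ = I₂ · cos²(46°) = 714.6 · 0.4826 = 344.9 lux.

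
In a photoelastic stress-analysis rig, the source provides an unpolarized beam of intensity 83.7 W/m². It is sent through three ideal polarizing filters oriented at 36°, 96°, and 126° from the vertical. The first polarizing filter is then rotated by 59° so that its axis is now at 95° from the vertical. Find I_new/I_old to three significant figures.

I_new/I_old ≈ 4.00

Before rotation:
Unpolarized light through the first polarizer → I₁ = ½ I₀, now polarized at 36°.
I₂ = I₁ cos²(96° − 36°) = 0.5 I₀ · cos²(60°) = 0.125 I₀.
I₃ = I₂ cos²(126° − 96°) = 0.125 I₀ · cos²(30°) = 0.09375 I₀.
After rotation:
Unpolarized light through the first polarizer → I₁ = ½ I₀, now polarized at 95°.
I₂ = I₁ cos²(96° − 95°) = 0.5 I₀ · cos²(1°) = 0.4998 I₀.
I₃ = I₂ cos²(126° − 96°) = 0.4998 I₀ · cos²(30°) = 0.3749 I₀.
Ratio = 0.3749 / 0.09375 = 3.999.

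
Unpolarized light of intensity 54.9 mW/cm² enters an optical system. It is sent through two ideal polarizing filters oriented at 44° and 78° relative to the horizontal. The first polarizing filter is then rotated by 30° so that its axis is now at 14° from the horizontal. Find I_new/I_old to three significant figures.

Before rotation:
Unpolarized light through the first polarizer → I₁ = ½ I₀, now polarized at 44°.
I₂ = I₁ cos²(78° − 44°) = 0.5 I₀ · cos²(34°) = 0.3437 I₀.
After rotation:
Unpolarized light through the first polarizer → I₁ = ½ I₀, now polarized at 14°.
I₂ = I₁ cos²(78° − 14°) = 0.5 I₀ · cos²(64°) = 0.09608 I₀.
Ratio = 0.09608 / 0.3437 = 0.2796.

I_new/I_old ≈ 0.280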